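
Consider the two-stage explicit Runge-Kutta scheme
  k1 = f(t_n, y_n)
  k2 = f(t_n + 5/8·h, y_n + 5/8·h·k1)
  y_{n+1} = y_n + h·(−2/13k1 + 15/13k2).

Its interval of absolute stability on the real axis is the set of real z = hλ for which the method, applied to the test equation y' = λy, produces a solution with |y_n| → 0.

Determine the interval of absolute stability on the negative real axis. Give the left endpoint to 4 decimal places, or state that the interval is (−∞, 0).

z∈(-1.3867,0).

Test eqn y'=λy, z=hλ:
  k1=λy_n ⇒ h·k1=z·y_n;  k2=λ(1+5/8z)y_n ⇒ h·k2=z(1+5/8z)y_n
  y_{n+1}/y_n = 1 − 2/13z + 15/13z(1+5/8z) = 1 + z + 75/104z²
  ⇒ R(z) = 1 + z + 75/104z².

Need |R(x)|<1, x<0.
x=-1.23: |R|=0.8610
R=1: x+75/104x²=0 ⇒ x=−104/75=-1.3867; min R=1−1/(4·75/104)=0.6533>−1
Confirm numerically:
  x=-1.250: |R|=0.87680 <1
  x=-1.031: |R|=0.73556 <1
  x=-0.944: |R|=0.69865 <1
  x=-0.803: |R|=0.66201 <1
  x=-1.828: |R|=1.58180 >1
  x=-1.493: |R|=1.11449 >1
So |R|<1 on (-1.3867, 0).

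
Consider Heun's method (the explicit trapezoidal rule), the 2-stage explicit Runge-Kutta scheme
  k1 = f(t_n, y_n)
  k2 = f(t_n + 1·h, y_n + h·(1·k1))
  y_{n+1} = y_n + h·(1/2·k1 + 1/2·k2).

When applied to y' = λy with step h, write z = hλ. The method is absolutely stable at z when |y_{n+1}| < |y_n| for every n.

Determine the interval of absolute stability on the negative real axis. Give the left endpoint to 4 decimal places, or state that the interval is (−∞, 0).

Set f=λy, z=hλ:
  order 2, 2-stage ⇒ R(z)=1+z+z^2/2
  (e.g. R(-0.77)=0.52645, |R|=0.52645)

Need |R(x)|<1, x<0.
x=-0.77: |R|=0.5264
|R(-2.05)|=1.0512 |R(-1.04)|=0.5008 |R(-0.76)|=0.5288
Bisect:
  x_lo=-2.8245 |R|=2.1644  x_hi=-0.3991 |R|=0.6806
  mid=-1.61178 |R|=0.68714 →hi
  mid=-2.21814 |R|=1.24193 →lo
  mid=-1.91496 |R|=0.91858 →hi
  mid=-2.06655 |R|=1.06876 →lo
  mid=-1.99075 |R|=0.99080 →hi
  mid=-2.02865 |R|=1.02906 →lo
  mid=-2.00970 |R|=1.00975 →lo
  mid=-2.00023 |R|=1.00023 →lo
  mid=-1.99549 |R|=0.99550 →hi
  ...
  [-2.00008,-1.99993] ⇒ x*=-2.0000
So |R|<1 on (-2.0000, 0).

z∈(-2.0000,0).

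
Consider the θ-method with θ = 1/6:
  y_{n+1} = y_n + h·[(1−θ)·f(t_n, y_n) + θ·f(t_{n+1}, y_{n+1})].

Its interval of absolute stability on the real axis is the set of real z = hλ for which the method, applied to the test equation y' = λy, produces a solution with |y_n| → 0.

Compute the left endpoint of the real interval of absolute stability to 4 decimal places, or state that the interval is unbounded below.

z* = -3.0000.

On y'=λy, z=hλ:
  y_{n+1} = y_n + z·[5/6·y_n + 1/6·y_{n+1}] ⇒ (1 − 1/6z)y_{n+1} = (1 + 5/6z)y_n
  Hence R(z) = (1 + 5/6z)/(1 − 1/6z).

Find x<0 with |R(x)|<1.
x=-1.19: |R|=0.0070
R=−1: 1+5/6x = −1+1/6x ⇒ -2/3x=2 ⇒ x=2/(-2/3)=-3.0000
Confirm numerically:
  x=-2.428: |R|=0.72852 <1
  x=-2.319: |R|=0.67256 <1
  x=-1.402: |R|=0.13645 <1
  x=-3.519: |R|=1.21809 >1
  x=-3.232: |R|=1.10052 >1
Interval (-3.0000, 0).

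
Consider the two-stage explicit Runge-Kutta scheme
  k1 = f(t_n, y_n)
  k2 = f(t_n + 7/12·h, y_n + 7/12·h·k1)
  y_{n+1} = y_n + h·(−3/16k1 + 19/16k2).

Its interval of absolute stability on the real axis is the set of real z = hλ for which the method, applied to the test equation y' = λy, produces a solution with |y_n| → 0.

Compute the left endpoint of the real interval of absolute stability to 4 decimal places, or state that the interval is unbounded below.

left endpoint -1.4436.

Set f=λy, z=hλ:
  k1=λy_n ⇒ h·k1=z·y_n;  k2=λ(1+7/12z)y_n ⇒ h·k2=z(1+7/12z)y_n
  y_{n+1}/y_n = 1 − 3/16z + 19/16z(1+7/12z) = 1 + z + 133/192z²
  Hence R(z) = 1 + z + 133/192z².

Need |R(x)|<1, x<0.
x=-0.88: |R|=0.6564
R=1: x+133/192x²=0 ⇒ x=−192/133=-1.4436; min R=1−1/(4·133/192)=0.6391>−1
Confirm numerically:
  x=-1.319: |R|=0.88615 <1
  x=-1.127: |R|=0.75283 <1
  x=-0.951: |R|=0.67549 <1
  x=-0.731: |R|=0.63916 <1
  x=-1.992: |R|=1.75671 >1
  x=-1.860: |R|=1.53649 >1
Stable set (-1.4436, 0).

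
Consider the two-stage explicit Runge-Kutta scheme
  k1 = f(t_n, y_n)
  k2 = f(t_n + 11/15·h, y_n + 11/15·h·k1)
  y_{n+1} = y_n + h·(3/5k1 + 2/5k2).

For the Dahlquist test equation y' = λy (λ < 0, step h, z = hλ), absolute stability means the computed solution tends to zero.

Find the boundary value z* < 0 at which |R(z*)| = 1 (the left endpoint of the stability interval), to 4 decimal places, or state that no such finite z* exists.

left endpoint -3.4091.

Test eqn y'=λy, z=hλ:
  k1=λy_n ⇒ h·k1=z·y_n;  k2=λ(1+11/15z)y_n ⇒ h·k2=z(1+11/15z)y_n
  y_{n+1}/y_n = 1 + 3/5z + 2/5z(1+11/15z) = 1 + z + 22/75z²
  Hence R(z) = 1 + z + 22/75z².

Need |R(x)|<1, x<0.
x=-0.47: |R|=0.5948
R=1: x+22/75x²=0 ⇒ x=−75/22=-3.4091; min R=1−1/(4·22/75)=0.1477>−1
Confirm numerically:
  x=-2.219: |R|=0.22536 <1
  x=-2.034: |R|=0.17957 <1
  x=-1.629: |R|=0.14940 <1
  x=-1.420: |R|=0.17148 <1
  x=-3.913: |R|=1.57839 >1
  x=-3.797: |R|=1.43205 >1
  x=-3.563: |R|=1.16086 >1
Interval (-3.4091, 0).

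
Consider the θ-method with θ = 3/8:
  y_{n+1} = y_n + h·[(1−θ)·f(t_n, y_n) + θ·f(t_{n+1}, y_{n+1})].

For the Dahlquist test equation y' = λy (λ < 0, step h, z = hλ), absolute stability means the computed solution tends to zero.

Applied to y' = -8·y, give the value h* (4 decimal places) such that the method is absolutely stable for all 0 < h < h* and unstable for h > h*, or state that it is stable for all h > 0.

On y'=λy, z=hλ:
  y_{n+1} = y_n + z·[5/8·y_n + 3/8·y_{n+1}] ⇒ (1 − 3/8z)y_{n+1} = (1 + 5/8z)y_n
  ⇒ R(z) = (1 + 5/8z)/(1 − 3/8z).

Boundary: |R(x)|=1, x<0.
x=-0.36: |R|=0.6828
R=−1: 1+5/8x = −1+3/8x ⇒ -1/4x=2 ⇒ x=2/(-1/4)=-8.0000
Confirm numerically:
  x=-7.014: |R|=0.93210 <1
  x=-6.281: |R|=0.87192 <1
  x=-4.630: |R|=0.69210 <1
  x=-8.380: |R|=1.02293 >1
  x=-8.268: |R|=1.01634 >1
So |R|<1 on (-8.0000, 0).

(-8.0000,0); λ=-8 ⇒ h* = (8)/8 = 1.0000.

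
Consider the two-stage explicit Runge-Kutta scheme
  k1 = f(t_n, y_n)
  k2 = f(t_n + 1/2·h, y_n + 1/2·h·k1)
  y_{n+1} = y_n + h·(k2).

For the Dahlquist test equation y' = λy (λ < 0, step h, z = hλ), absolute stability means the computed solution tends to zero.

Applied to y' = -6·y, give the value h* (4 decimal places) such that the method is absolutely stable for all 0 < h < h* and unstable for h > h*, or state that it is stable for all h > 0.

Set f=λy, z=hλ:
  k1=λy_n ⇒ h·k1=z·y_n;  k2=λ(1+1/2z)y_n ⇒ h·k2=z(1+1/2z)y_n
  y_{n+1}/y_n = 1 + z(1+1/2z) = 1 + z + 1/2z²
  so R(z) = 1 + z + 1/2z².

Find x<0 with |R(x)|<1.
x=-0.54: |R|=0.6058
R=1: x+1/2x²=0 ⇒ x=−2=-2.0000; min R=1−1/(4·1/2)=0.5000>−1
Confirm numerically:
  x=-1.921: |R|=0.92412 <1
  x=-1.737: |R|=0.77158 <1
  x=-1.190: |R|=0.51805 <1
  x=-2.297: |R|=1.34110 >1
  x=-2.058: |R|=1.05968 >1
So |R|<1 on (-2.0000, 0).

(-2.0000,0); λ=-6 ⇒ h* = (2)/6 = 0.3333.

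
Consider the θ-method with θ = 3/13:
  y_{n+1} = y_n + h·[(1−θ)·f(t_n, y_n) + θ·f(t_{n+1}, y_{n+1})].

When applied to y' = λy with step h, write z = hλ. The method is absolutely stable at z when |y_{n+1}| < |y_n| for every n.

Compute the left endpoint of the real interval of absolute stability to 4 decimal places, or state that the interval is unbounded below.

z* = -3.7143.

Test eqn y'=λy, z=hλ:
  y_{n+1} = y_n + z·[10/13·y_n + 3/13·y_{n+1}] ⇒ (1 − 3/13z)y_{n+1} = (1 + 10/13z)y_n
  R(z) = (1 + 10/13z)/(1 − 3/13z).

Boundary: |R(x)|=1, x<0.
x=-1.54: |R|=0.1362
R=−1: 1+10/13x = −1+3/13x ⇒ -7/13x=2 ⇒ x=2/(-7/13)=-3.7143
Confirm numerically:
  x=-3.072: |R|=0.79762 <1
  x=-3.022: |R|=0.78039 <1
  x=-2.997: |R|=0.77168 <1
  x=-1.752: |R|=0.24759 <1
  x=-4.269: |R|=1.15046 >1
  x=-4.021: |R|=1.08566 >1
  x=-3.828: |R|=1.03251 >1
Stable set (-3.7143, 0).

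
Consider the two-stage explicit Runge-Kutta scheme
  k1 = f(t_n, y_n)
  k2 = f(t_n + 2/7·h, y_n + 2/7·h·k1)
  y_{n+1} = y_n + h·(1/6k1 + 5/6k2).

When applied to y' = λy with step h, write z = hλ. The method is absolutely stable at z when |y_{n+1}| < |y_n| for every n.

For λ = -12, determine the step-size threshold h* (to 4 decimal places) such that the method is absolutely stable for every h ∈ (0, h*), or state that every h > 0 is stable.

(-4.2000,0); λ=-12 ⇒ h* = (21/5)/12 = 0.3500.

With y'=λy (z=hλ):
  k1=λy_n ⇒ h·k1=z·y_n;  k2=λ(1+2/7z)y_n ⇒ h·k2=z(1+2/7z)y_n
  y_{n+1}/y_n = 1 + 1/6z + 5/6z(1+2/7z) = 1 + z + 5/21z²
  ⇒ R(z) = 1 + z + 5/21z².

Find x<0 with |R(x)|<1.
x=-0.42: |R|=0.6220
R=1: x+5/21x²=0 ⇒ x=−21/5=-4.2000; min R=1−1/(4·5/21)=-0.0500>−1
Confirm numerically:
  x=-3.815: |R|=0.65029 <1
  x=-2.044: |R|=0.04925 <1
  x=-1.985: |R|=0.04685 <1
  x=-1.771: |R|=0.02423 <1
  x=-4.379: |R|=1.18663 >1
  x=-4.342: |R|=1.14680 >1
Interval (-4.2000, 0).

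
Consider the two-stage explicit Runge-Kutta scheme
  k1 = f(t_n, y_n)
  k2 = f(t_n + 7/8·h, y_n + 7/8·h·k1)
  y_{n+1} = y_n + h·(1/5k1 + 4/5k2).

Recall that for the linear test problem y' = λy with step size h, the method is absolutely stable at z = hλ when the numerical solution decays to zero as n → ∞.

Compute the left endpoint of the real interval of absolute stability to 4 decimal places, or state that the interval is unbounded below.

With y'=λy (z=hλ):
  k1=λy_n ⇒ h·k1=z·y_n;  k2=λ(1+7/8z)y_n ⇒ h·k2=z(1+7/8z)y_n
  y_{n+1}/y_n = 1 + 1/5z + 4/5z(1+7/8z) = 1 + z + 7/10z²
  ⇒ R(z) = 1 + z + 7/10z².

Boundary: |R(x)|=1, x<0.
x=-0.56: |R|=0.6595
R=1: x+7/10x²=0 ⇒ x=−10/7=-1.4286; min R=1−1/(4·7/10)=0.6429>−1
Confirm numerically:
  x=-1.237: |R|=0.83412 <1
  x=-1.216: |R|=0.81906 <1
  x=-1.165: |R|=0.78506 <1
  x=-1.036: |R|=0.71531 <1
  x=-1.951: |R|=1.71348 >1
  x=-1.474: |R|=1.04687 >1
  x=-1.458: |R|=1.03003 >1
So |R|<1 on (-1.4286, 0).

left endpoint -1.4286.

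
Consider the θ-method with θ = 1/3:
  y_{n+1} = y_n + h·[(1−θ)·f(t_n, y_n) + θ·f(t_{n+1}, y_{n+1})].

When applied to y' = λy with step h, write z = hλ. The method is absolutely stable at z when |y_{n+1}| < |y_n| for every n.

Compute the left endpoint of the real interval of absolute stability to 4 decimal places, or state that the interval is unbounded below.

Test eqn y'=λy, z=hλ:
  y_{n+1} = y_n + z·[2/3·y_n + 1/3·y_{n+1}] ⇒ (1 − 1/3z)y_{n+1} = (1 + 2/3z)y_n
  ⇒ R(z) = (1 + 2/3z)/(1 − 1/3z).

Boundary: |R(x)|=1, x<0.
x=-0.45: |R|=0.6087
R=−1: 1+2/3x = −1+1/3x ⇒ -1/3x=2 ⇒ x=2/(-1/3)=-6.0000
Confirm numerically:
  x=-4.440: |R|=0.79032 <1
  x=-4.008: |R|=0.71575 <1
  x=-3.051: |R|=0.51264 <1
  x=-2.999: |R|=0.49975 <1
  x=-6.168: |R|=1.01832 >1
  x=-6.062: |R|=1.00684 >1
Interval (-6.0000, 0).

z* = -6.0000.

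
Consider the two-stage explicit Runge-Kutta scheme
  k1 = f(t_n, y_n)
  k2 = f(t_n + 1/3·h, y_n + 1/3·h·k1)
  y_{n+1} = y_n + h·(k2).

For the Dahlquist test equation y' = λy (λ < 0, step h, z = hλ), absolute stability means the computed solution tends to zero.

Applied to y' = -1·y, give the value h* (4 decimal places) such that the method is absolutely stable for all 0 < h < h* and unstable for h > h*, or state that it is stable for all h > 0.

(-3.0000,0); λ=-1 ⇒ h* = (3)/1 = 3.0000.

Test eqn y'=λy, z=hλ:
  k1=λy_n ⇒ h·k1=z·y_n;  k2=λ(1+1/3z)y_n ⇒ h·k2=z(1+1/3z)y_n
  y_{n+1}/y_n = 1 + z(1+1/3z) = 1 + z + 1/3z²
  so R(z) = 1 + z + 1/3z².

Solve |R(x)|<1 on ℝ⁻.
x=-1.02: |R|=0.3268
R=1: x+1/3x²=0 ⇒ x=−3=-3.0000; min R=1−1/(4·1/3)=0.2500>−1
Confirm numerically:
  x=-2.700: |R|=0.73000 <1
  x=-2.555: |R|=0.62101 <1
  x=-2.035: |R|=0.34541 <1
  x=-3.373: |R|=1.41938 >1
  x=-3.265: |R|=1.28841 >1
Interval (-3.0000, 0).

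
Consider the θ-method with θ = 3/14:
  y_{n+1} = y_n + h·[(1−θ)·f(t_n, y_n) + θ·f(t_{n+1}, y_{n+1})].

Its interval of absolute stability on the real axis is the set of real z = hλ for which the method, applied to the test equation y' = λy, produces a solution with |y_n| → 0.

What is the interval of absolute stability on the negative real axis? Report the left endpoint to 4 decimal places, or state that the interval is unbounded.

z∈(-3.5000,0).

On y'=λy, z=hλ:
  y_{n+1} = y_n + z·[11/14·y_n + 3/14·y_{n+1}] ⇒ (1 − 3/14z)y_{n+1} = (1 + 11/14z)y_n
  so R(z) = (1 + 11/14z)/(1 − 3/14z).

Boundary: |R(x)|=1, x<0.
x=-1.06: |R|=0.1362
R=−1: 1+11/14x = −1+3/14x ⇒ -4/7x=2 ⇒ x=2/(-4/7)=-3.5000
Confirm numerically:
  x=-2.071: |R|=0.43442 <1
  x=-2.064: |R|=0.43106 <1
  x=-1.952: |R|=0.37631 <1
  x=-1.484: |R|=0.12595 <1
  x=-3.879: |R|=1.11827 >1
  x=-3.730: |R|=1.07304 >1
So |R|<1 on (-3.5000, 0).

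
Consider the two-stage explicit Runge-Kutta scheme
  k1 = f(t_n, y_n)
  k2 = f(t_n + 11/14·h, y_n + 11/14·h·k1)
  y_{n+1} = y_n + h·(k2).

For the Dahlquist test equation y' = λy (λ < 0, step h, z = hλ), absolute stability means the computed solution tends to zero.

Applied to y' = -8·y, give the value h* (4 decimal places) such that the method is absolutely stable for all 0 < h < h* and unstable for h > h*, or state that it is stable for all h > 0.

Test eqn y'=λy, z=hλ:
  k1=λy_n ⇒ h·k1=z·y_n;  k2=λ(1+11/14z)y_n ⇒ h·k2=z(1+11/14z)y_n
  y_{n+1}/y_n = 1 + z(1+11/14z) = 1 + z + 11/14z²
  Hence R(z) = 1 + z + 11/14z².

Solve |R(x)|<1 on ℝ⁻.
x=-0.35: |R|=0.7462
R=1: x+11/14x²=0 ⇒ x=−14/11=-1.2727; min R=1−1/(4·11/14)=0.6818>−1
Confirm numerically:
  x=-1.070: |R|=0.82956 <1
  x=-1.058: |R|=0.82150 <1
  x=-0.972: |R|=0.77033 <1
  x=-1.358: |R|=1.09099 >1
  x=-1.353: |R|=1.08534 >1
Stable set (-1.2727, 0).

(-1.2727,0); λ=-8 ⇒ h* = (14/11)/8 = 0.1591.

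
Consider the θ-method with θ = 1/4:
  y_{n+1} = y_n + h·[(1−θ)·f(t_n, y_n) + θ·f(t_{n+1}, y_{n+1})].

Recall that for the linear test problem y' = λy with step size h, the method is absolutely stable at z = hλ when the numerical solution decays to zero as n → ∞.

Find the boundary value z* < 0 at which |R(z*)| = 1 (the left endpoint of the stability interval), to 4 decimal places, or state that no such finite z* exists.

left endpoint -4.0000.

Set f=λy, z=hλ:
  y_{n+1} = y_n + z·[3/4·y_n + 1/4·y_{n+1}] ⇒ (1 − 1/4z)y_{n+1} = (1 + 3/4z)y_n
  Hence R(z) = (1 + 3/4z)/(1 − 1/4z).

Find x<0 with |R(x)|<1.
x=-0.35: |R|=0.6782
R=−1: 1+3/4x = −1+1/4x ⇒ -1/2x=2 ⇒ x=2/(-1/2)=-4.0000
Confirm numerically:
  x=-3.879: |R|=0.96929 <1
  x=-2.191: |R|=0.41560 <1
  x=-1.903: |R|=0.28951 <1
  x=-1.866: |R|=0.27242 <1
  x=-4.398: |R|=1.09478 >1
  x=-4.378: |R|=1.09024 >1
  x=-4.208: |R|=1.05068 >1
Interval (-4.0000, 0).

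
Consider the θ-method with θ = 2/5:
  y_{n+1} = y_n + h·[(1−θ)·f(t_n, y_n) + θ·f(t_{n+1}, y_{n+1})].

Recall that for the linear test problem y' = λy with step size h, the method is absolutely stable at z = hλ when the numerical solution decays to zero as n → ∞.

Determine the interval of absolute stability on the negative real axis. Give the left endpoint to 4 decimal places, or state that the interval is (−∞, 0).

On y'=λy, z=hλ:
  y_{n+1} = y_n + z·[3/5·y_n + 2/5·y_{n+1}] ⇒ (1 − 2/5z)y_{n+1} = (1 + 3/5z)y_n
  ⇒ R(z) = (1 + 3/5z)/(1 − 2/5z).

Boundary: |R(x)|=1, x<0.
x=-1.49: |R|=0.0664
R=−1: 1+3/5x = −1+2/5x ⇒ -1/5x=2 ⇒ x=2/(-1/5)=-10.0000
Confirm numerically:
  x=-9.890: |R|=0.99556 <1
  x=-9.296: |R|=0.97016 <1
  x=-8.588: |R|=0.93633 <1
  x=-6.330: |R|=0.79219 <1
  x=-10.467: |R|=1.01801 >1
  x=-10.095: |R|=1.00377 >1
Interval (-10.0000, 0).

(-10.0000, 0).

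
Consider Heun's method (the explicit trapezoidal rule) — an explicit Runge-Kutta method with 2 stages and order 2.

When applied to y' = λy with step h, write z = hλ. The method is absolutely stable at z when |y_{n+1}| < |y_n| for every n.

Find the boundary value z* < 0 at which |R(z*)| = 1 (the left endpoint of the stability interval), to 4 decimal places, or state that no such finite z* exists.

left endpoint -2.0000.

With y'=λy (z=hλ):
  order 2, 2-stage ⇒ R(z)=1+z+z^2/2
  (e.g. R(-1.01)=0.50005, |R|=0.50005)

Find x<0 with |R(x)|<1.
x=-1.01: |R|=0.5000
|R(-2.14)|=1.1498 |R(-0.71)|=0.5421 |R(-0.63)|=0.5684
Bisect:
  x_lo=-2.5683 |R|=1.7297  x_hi=-0.3206 |R|=0.7308
  mid=-1.44443 |R|=0.59876 →hi
  mid=-2.00634 |R|=1.00636 →lo
  mid=-1.72539 |R|=0.76309 →hi
  mid=-1.86586 |R|=0.87486 →hi
  mid=-1.93610 |R|=0.93814 →hi
  mid=-1.97122 |R|=0.97164 →hi
  mid=-1.98878 |R|=0.98884 →hi
  mid=-1.99756 |R|=0.99756 →hi
  ...
  [-2.00003,-1.99989] ⇒ x*=-2.0000
Interval (-2.0000, 0).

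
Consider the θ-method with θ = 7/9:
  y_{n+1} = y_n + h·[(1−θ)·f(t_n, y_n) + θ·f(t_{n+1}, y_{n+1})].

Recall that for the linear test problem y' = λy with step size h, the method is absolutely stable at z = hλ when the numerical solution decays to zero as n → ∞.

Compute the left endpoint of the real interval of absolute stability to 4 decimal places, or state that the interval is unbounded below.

Test eqn y'=λy, z=hλ:
  y_{n+1} = y_n + z·[2/9·y_n + 7/9·y_{n+1}] ⇒ (1 − 7/9z)y_{n+1} = (1 + 2/9z)y_n
  so R(z) = (1 + 2/9z)/(1 − 7/9z).

Solve |R(x)|<1 on ℝ⁻.
x=-0.75: |R|=0.5263
x=-2: |R|=0.2174
x=-10: |R|=0.1392
x=-100: |R|=0.2694
θ=7/9≥1/2 ⇒ |1+2/9x|<|1−7/9x| ∀x<0 ⇒ interval (−∞,0).

unbounded; (−∞, 0).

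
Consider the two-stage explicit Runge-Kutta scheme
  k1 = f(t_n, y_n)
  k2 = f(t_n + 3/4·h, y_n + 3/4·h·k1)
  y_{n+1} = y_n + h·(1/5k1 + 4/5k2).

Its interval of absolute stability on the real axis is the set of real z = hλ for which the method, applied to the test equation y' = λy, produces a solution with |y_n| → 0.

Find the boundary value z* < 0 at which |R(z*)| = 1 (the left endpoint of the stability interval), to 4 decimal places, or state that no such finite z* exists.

left endpoint -1.6667.

On y'=λy, z=hλ:
  k1=λy_n ⇒ h·k1=z·y_n;  k2=λ(1+3/4z)y_n ⇒ h·k2=z(1+3/4z)y_n
  y_{n+1}/y_n = 1 + 1/5z + 4/5z(1+3/4z) = 1 + z + 3/5z²
  R(z) = 1 + z + 3/5z².

Find x<0 with |R(x)|<1.
x=-0.66: |R|=0.6014
R=1: x+3/5x²=0 ⇒ x=−5/3=-1.6667; min R=1−1/(4·3/5)=0.5833>−1
Confirm numerically:
  x=-1.541: |R|=0.88381 <1
  x=-1.283: |R|=0.70465 <1
  x=-0.972: |R|=0.59487 <1
  x=-0.679: |R|=0.59762 <1
  x=-2.161: |R|=1.64095 >1
  x=-1.951: |R|=1.33284 >1
  x=-1.830: |R|=1.17934 >1
So |R|<1 on (-1.6667, 0).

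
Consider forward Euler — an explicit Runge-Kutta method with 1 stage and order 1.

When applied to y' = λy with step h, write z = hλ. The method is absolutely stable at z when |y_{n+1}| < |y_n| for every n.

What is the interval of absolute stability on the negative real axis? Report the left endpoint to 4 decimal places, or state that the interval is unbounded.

Set f=λy, z=hλ:
  order 1, 1-stage ⇒ R(z)=1+z
  (e.g. R(-0.89)=0.11000, |R|=0.11000)

Need |R(x)|<1, x<0.
x=-0.89: |R|=0.1100
|R(-2.38)|=1.3800 |R(-0.9)|=0.1000 |R(-0.78)|=0.2200
Bisect:
  x_lo=-2.6643 |R|=1.6643  x_hi=-0.3161 |R|=0.6839
  mid=-1.49016 |R|=0.49016 →hi
  mid=-2.07720 |R|=1.07720 →lo
  mid=-1.78368 |R|=0.78368 →hi
  mid=-1.93044 |R|=0.93044 →hi
  mid=-2.00382 |R|=1.00382 →lo
  mid=-1.96713 |R|=0.96713 →hi
  mid=-1.98548 |R|=0.98548 →hi
  mid=-1.99465 |R|=0.99465 →hi
  mid=-1.99924 |R|=0.99924 →hi
  mid=-2.00153 |R|=1.00153 →lo
  ...
  [-2.00010,-1.99995] ⇒ x*=-2.0000
Stable set (-2.0000, 0).

z∈(-2.0000,0).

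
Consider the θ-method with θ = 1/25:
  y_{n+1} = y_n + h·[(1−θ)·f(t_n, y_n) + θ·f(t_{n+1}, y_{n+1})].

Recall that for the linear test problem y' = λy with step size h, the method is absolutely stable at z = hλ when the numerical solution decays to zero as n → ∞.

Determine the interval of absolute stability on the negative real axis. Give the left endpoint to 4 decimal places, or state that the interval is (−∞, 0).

Test eqn y'=λy, z=hλ:
  y_{n+1} = y_n + z·[24/25·y_n + 1/25·y_{n+1}] ⇒ (1 − 1/25z)y_{n+1} = (1 + 24/25z)y_n
  Hence R(z) = (1 + 24/25z)/(1 − 1/25z).

Find x<0 with |R(x)|<1.
x=-1.06: |R|=0.0169
R=−1: 1+24/25x = −1+1/25x ⇒ -23/25x=2 ⇒ x=2/(-23/25)=-2.1739
Confirm numerically:
  x=-2.046: |R|=0.89122 <1
  x=-1.523: |R|=0.43555 <1
  x=-1.450: |R|=0.37051 <1
  x=-2.409: |R|=1.19727 >1
  x=-2.288: |R|=1.09616 >1
Interval (-2.1739, 0).

z∈(-2.1739,0).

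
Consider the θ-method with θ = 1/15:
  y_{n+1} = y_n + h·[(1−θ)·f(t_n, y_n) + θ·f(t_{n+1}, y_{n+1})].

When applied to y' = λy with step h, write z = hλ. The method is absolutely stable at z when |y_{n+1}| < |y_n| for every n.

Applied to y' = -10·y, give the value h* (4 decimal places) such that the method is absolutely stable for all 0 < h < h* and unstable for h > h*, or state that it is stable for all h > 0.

(-2.3077,0); λ=-10 ⇒ h* = (30/13)/10 = 0.2308.

Set f=λy, z=hλ:
  y_{n+1} = y_n + z·[14/15·y_n + 1/15·y_{n+1}] ⇒ (1 − 1/15z)y_{n+1} = (1 + 14/15z)y_n
  so R(z) = (1 + 14/15z)/(1 − 1/15z).

Boundary: |R(x)|=1, x<0.
x=-0.64: |R|=0.3862
R=−1: 1+14/15x = −1+1/15x ⇒ -13/15x=2 ⇒ x=2/(-13/15)=-2.3077
Confirm numerically:
  x=-1.994: |R|=0.76003 <1
  x=-1.850: |R|=0.64688 <1
  x=-1.612: |R|=0.45557 <1
  x=-2.404: |R|=1.07194 >1
  x=-2.379: |R|=1.05334 >1
So |R|<1 on (-2.3077, 0).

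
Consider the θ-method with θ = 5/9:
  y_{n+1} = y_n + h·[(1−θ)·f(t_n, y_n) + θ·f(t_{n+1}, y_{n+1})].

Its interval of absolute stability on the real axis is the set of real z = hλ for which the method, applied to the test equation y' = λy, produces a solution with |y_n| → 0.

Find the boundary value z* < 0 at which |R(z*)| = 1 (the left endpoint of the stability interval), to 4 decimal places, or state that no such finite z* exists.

On y'=λy, z=hλ:
  y_{n+1} = y_n + z·[4/9·y_n + 5/9·y_{n+1}] ⇒ (1 − 5/9z)y_{n+1} = (1 + 4/9z)y_n
  Hence R(z) = (1 + 4/9z)/(1 − 5/9z).

Boundary: |R(x)|=1, x<0.
x=-0.61: |R|=0.5444
x=-2: |R|=0.0526
x=-10: |R|=0.5254
x=-100: |R|=0.7682
θ=5/9≥1/2 ⇒ |1+4/9x|<|1−5/9x| ∀x<0 ⇒ stable on all of ℝ⁻.

interval (−∞, 0).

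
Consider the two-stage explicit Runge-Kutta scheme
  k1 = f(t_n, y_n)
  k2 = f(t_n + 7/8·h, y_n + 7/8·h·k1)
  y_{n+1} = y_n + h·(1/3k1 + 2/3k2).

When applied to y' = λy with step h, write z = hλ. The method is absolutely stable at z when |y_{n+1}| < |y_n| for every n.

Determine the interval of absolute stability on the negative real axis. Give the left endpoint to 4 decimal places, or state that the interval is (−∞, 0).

z∈(-1.7143,0).

Set f=λy, z=hλ:
  k1=λy_n ⇒ h·k1=z·y_n;  k2=λ(1+7/8z)y_n ⇒ h·k2=z(1+7/8z)y_n
  y_{n+1}/y_n = 1 + 1/3z + 2/3z(1+7/8z) = 1 + z + 7/12z²
  R(z) = 1 + z + 7/12z².

Solve |R(x)|<1 on ℝ⁻.
x=-1.25: |R|=0.6615
R=1: x+7/12x²=0 ⇒ x=−12/7=-1.7143; min R=1−1/(4·7/12)=0.5714>−1
Confirm numerically:
  x=-1.506: |R|=0.81702 <1
  x=-1.497: |R|=0.81026 <1
  x=-1.367: |R|=0.72307 <1
  x=-1.360: |R|=0.71893 <1
  x=-2.016: |R|=1.35482 >1
  x=-1.857: |R|=1.15460 >1
So |R|<1 on (-1.7143, 0).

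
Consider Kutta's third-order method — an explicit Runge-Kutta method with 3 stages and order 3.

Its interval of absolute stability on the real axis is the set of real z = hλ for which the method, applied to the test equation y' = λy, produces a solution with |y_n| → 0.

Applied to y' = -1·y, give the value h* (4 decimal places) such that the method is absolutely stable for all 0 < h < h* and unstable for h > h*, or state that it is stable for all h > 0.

Set f=λy, z=hλ:
  order 3, 3-stage ⇒ R(z)=1+z+z^2/2+z^3/6
  (e.g. R(-0.6)=0.54400, |R|=0.54400)

Boundary: |R(x)|=1, x<0.
x=-0.6: |R|=0.5440
|R(-1.96)|=0.2941 |R(-1.49)|=0.0687 |R(-1.46)|=0.0871
Bisect:
  x_lo=-2.9000 |R|=1.7599  x_hi=-0.1128 |R|=0.8933
  mid=-1.50640 |R|=0.05849 →hi
  mid=-2.20322 |R|=0.55860 →hi
  mid=-2.55162 |R|=1.06507 →lo
  mid=-2.37742 |R|=0.79093 →hi
  mid=-2.46452 |R|=0.92245 →hi
  mid=-2.50807 |R|=0.99233 →hi
  mid=-2.52985 |R|=1.02834 →lo
  mid=-2.51896 |R|=1.01024 →lo
  mid=-2.51351 |R|=1.00126 →lo
  mid=-2.51079 |R|=0.99679 →hi
  ...
  [-2.51283,-2.51266] ⇒ x*=-2.5127
Stable set (-2.5127, 0).

(-2.5127,0); λ=-1 ⇒ h* = 2.5127.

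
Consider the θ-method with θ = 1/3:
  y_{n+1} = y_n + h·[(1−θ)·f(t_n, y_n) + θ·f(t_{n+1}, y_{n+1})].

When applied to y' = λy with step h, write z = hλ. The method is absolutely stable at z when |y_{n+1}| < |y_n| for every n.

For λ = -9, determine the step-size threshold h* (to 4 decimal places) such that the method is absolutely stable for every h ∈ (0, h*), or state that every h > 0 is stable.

On y'=λy, z=hλ:
  y_{n+1} = y_n + z·[2/3·y_n + 1/3·y_{n+1}] ⇒ (1 − 1/3z)y_{n+1} = (1 + 2/3z)y_n
  ⇒ R(z) = (1 + 2/3z)/(1 − 1/3z).

Solve |R(x)|<1 on ℝ⁻.
x=-0.92: |R|=0.2959
R=−1: 1+2/3x = −1+1/3x ⇒ -1/3x=2 ⇒ x=2/(-1/3)=-6.0000
Confirm numerically:
  x=-5.193: |R|=0.90150 <1
  x=-4.881: |R|=0.85801 <1
  x=-4.782: |R|=0.84348 <1
  x=-2.926: |R|=0.48127 <1
  x=-6.481: |R|=1.05073 >1
  x=-6.303: |R|=1.03257 >1
So |R|<1 on (-6.0000, 0).

(-6.0000,0); λ=-9 ⇒ h* = (6)/9 = 0.6667.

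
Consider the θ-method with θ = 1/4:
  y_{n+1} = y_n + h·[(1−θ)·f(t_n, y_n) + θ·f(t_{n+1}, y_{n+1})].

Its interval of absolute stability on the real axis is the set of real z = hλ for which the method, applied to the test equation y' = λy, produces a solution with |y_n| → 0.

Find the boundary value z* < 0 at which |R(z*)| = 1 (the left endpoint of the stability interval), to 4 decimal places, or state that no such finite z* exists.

z* = -4.0000.

With y'=λy (z=hλ):
  y_{n+1} = y_n + z·[3/4·y_n + 1/4·y_{n+1}] ⇒ (1 − 1/4z)y_{n+1} = (1 + 3/4z)y_n
  R(z) = (1 + 3/4z)/(1 − 1/4z).

Solve |R(x)|<1 on ℝ⁻.
x=-1.4: |R|=0.0370
R=−1: 1+3/4x = −1+1/4x ⇒ -1/2x=2 ⇒ x=2/(-1/2)=-4.0000
Confirm numerically:
  x=-3.581: |R|=0.88946 <1
  x=-3.086: |R|=0.74203 <1
  x=-2.374: |R|=0.48980 <1
  x=-1.617: |R|=0.15150 <1
  x=-4.359: |R|=1.08590 >1
  x=-4.317: |R|=1.07623 >1
  x=-4.061: |R|=1.01513 >1
So |R|<1 on (-4.0000, 0).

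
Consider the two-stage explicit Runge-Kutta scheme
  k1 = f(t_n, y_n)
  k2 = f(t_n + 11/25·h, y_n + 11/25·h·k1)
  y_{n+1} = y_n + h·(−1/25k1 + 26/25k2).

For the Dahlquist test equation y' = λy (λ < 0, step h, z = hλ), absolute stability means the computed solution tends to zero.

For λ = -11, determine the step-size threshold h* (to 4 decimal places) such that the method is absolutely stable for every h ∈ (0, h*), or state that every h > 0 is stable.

(-2.1853,0); λ=-11 ⇒ h* = (625/286)/11 = 0.1987.

Set f=λy, z=hλ:
  k1=λy_n ⇒ h·k1=z·y_n;  k2=λ(1+11/25z)y_n ⇒ h·k2=z(1+11/25z)y_n
  y_{n+1}/y_n = 1 − 1/25z + 26/25z(1+11/25z) = 1 + z + 286/625z²
  R(z) = 1 + z + 286/625z².

Boundary: |R(x)|=1, x<0.
x=-1.56: |R|=0.5536
R=1: x+286/625x²=0 ⇒ x=−625/286=-2.1853; min R=1−1/(4·286/625)=0.4537>−1
Confirm numerically:
  x=-2.071: |R|=0.89167 <1
  x=-1.775: |R|=0.66673 <1
  x=-1.383: |R|=0.49225 <1
  x=-1.207: |R|=0.45965 <1
  x=-2.732: |R|=1.68345 >1
  x=-2.455: |R|=1.30297 >1
  x=-2.448: |R|=1.29426 >1
So |R|<1 on (-2.1853, 0).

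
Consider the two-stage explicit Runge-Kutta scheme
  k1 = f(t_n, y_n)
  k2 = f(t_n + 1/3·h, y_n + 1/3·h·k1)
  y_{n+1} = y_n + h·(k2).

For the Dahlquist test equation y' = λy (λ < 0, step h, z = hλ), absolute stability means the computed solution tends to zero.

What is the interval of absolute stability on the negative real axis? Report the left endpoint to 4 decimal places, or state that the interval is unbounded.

Test eqn y'=λy, z=hλ:
  k1=λy_n ⇒ h·k1=z·y_n;  k2=λ(1+1/3z)y_n ⇒ h·k2=z(1+1/3z)y_n
  y_{n+1}/y_n = 1 + z(1+1/3z) = 1 + z + 1/3z²
  Hence R(z) = 1 + z + 1/3z².

Solve |R(x)|<1 on ℝ⁻.
x=-0.44: |R|=0.6245
R=1: x+1/3x²=0 ⇒ x=−3=-3.0000; min R=1−1/(4·1/3)=0.2500>−1
Confirm numerically:
  x=-2.917: |R|=0.91930 <1
  x=-2.187: |R|=0.40732 <1
  x=-2.125: |R|=0.38021 <1
  x=-3.580: |R|=1.69213 >1
  x=-3.474: |R|=1.54889 >1
Stable set (-3.0000, 0).

(-3.0000, 0).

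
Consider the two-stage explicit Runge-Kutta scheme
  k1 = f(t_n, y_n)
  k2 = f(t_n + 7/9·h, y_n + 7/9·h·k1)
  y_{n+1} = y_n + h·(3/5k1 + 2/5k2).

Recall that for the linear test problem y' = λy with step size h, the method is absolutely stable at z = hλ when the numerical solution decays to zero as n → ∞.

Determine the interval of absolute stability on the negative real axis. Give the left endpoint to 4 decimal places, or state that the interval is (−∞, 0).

On y'=λy, z=hλ:
  k1=λy_n ⇒ h·k1=z·y_n;  k2=λ(1+7/9z)y_n ⇒ h·k2=z(1+7/9z)y_n
  y_{n+1}/y_n = 1 + 3/5z + 2/5z(1+7/9z) = 1 + z + 14/45z²
  ⇒ R(z) = 1 + z + 14/45z².

Find x<0 with |R(x)|<1.
x=-0.67: |R|=0.4697
R=1: x+14/45x²=0 ⇒ x=−45/14=-3.2143; min R=1−1/(4·14/45)=0.1964>−1
Confirm numerically:
  x=-2.586: |R|=0.49452 <1
  x=-2.261: |R|=0.32944 <1
  x=-2.153: |R|=0.28913 <1
  x=-2.002: |R|=0.24493 <1
  x=-3.655: |R|=1.50114 >1
  x=-3.516: |R|=1.33004 >1
  x=-3.496: |R|=1.30640 >1
Stable set (-3.2143, 0).

z∈(-3.2143,0).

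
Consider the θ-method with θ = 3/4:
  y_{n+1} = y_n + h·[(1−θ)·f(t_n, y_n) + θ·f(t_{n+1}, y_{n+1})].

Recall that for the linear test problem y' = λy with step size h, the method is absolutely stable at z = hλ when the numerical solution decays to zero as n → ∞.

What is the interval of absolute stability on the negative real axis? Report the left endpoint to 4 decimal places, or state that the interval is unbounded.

With y'=λy (z=hλ):
  y_{n+1} = y_n + z·[1/4·y_n + 3/4·y_{n+1}] ⇒ (1 − 3/4z)y_{n+1} = (1 + 1/4z)y_n
  ⇒ R(z) = (1 + 1/4z)/(1 − 3/4z).

Find x<0 with |R(x)|<1.
x=-0.93: |R|=0.4521
x=-2: |R|=0.2000
x=-10: |R|=0.1765
x=-100: |R|=0.3158
θ=3/4≥1/2 ⇒ |1+1/4x|<|1−3/4x| ∀x<0 ⇒ stable on all of ℝ⁻.

unbounded; (−∞, 0).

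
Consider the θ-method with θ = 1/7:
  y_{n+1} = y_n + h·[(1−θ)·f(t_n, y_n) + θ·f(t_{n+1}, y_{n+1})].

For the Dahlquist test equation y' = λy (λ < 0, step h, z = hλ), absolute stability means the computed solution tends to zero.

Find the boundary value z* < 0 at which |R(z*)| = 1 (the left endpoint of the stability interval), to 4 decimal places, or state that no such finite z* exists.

On y'=λy, z=hλ:
  y_{n+1} = y_n + z·[6/7·y_n + 1/7·y_{n+1}] ⇒ (1 − 1/7z)y_{n+1} = (1 + 6/7z)y_n
  R(z) = (1 + 6/7z)/(1 − 1/7z).

Solve |R(x)|<1 on ℝ⁻.
x=-1.61: |R|=0.3089
R=−1: 1+6/7x = −1+1/7x ⇒ -5/7x=2 ⇒ x=2/(-5/7)=-2.8000
Confirm numerically:
  x=-2.397: |R|=0.78557 <1
  x=-1.559: |R|=0.27503 <1
  x=-1.500: |R|=0.23529 <1
  x=-3.379: |R|=1.27893 >1
  x=-3.195: |R|=1.19372 >1
  x=-3.010: |R|=1.10490 >1
Interval (-2.8000, 0).

left endpoint -2.8000.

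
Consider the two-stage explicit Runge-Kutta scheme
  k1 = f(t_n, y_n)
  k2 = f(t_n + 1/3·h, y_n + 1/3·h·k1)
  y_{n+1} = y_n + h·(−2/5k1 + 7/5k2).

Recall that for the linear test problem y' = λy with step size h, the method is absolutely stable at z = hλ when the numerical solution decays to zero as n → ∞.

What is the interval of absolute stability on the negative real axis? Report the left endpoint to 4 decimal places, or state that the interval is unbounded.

z∈(-2.1429,0).

Set f=λy, z=hλ:
  k1=λy_n ⇒ h·k1=z·y_n;  k2=λ(1+1/3z)y_n ⇒ h·k2=z(1+1/3z)y_n
  y_{n+1}/y_n = 1 − 2/5z + 7/5z(1+1/3z) = 1 + z + 7/15z²
  Hence R(z) = 1 + z + 7/15z².

Need |R(x)|<1, x<0.
x=-1.02: |R|=0.4655
R=1: x+7/15x²=0 ⇒ x=−15/7=-2.1429; min R=1−1/(4·7/15)=0.4643>−1
Confirm numerically:
  x=-1.511: |R|=0.55446 <1
  x=-1.433: |R|=0.52529 <1
  x=-1.333: |R|=0.49621 <1
  x=-0.922: |R|=0.47471 <1
  x=-2.663: |R|=1.64640 >1
  x=-2.660: |R|=1.64195 >1
  x=-2.195: |R|=1.05341 >1
Interval (-2.1429, 0).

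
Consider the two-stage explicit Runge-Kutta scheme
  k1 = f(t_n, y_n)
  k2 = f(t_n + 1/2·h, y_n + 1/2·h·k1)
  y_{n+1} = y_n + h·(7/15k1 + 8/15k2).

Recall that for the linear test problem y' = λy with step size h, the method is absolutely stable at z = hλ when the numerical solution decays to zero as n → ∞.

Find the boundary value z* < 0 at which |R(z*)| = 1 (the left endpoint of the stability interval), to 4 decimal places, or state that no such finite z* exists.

z* = -3.7500.

On y'=λy, z=hλ:
  k1=λy_n ⇒ h·k1=z·y_n;  k2=λ(1+1/2z)y_n ⇒ h·k2=z(1+1/2z)y_n
  y_{n+1}/y_n = 1 + 7/15z + 8/15z(1+1/2z) = 1 + z + 4/15z²
  ⇒ R(z) = 1 + z + 4/15z².

Solve |R(x)|<1 on ℝ⁻.
x=-1.24: |R|=0.1700
R=1: x+4/15x²=0 ⇒ x=−15/4=-3.7500; min R=1−1/(4·4/15)=0.0625>−1
Confirm numerically:
  x=-3.468: |R|=0.73921 <1
  x=-3.105: |R|=0.46594 <1
  x=-2.824: |R|=0.30266 <1
  x=-1.988: |R|=0.06591 <1
  x=-4.224: |R|=1.53391 >1
  x=-3.874: |R|=1.12810 >1
  x=-3.863: |R|=1.11641 >1
Interval (-3.7500, 0).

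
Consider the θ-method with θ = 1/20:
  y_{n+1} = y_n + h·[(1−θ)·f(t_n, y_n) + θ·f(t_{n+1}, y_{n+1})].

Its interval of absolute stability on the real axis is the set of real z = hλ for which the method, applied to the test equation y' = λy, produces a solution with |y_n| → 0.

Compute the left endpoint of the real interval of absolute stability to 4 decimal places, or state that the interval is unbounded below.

Test eqn y'=λy, z=hλ:
  y_{n+1} = y_n + z·[19/20·y_n + 1/20·y_{n+1}] ⇒ (1 − 1/20z)y_{n+1} = (1 + 19/20z)y_n
  so R(z) = (1 + 19/20z)/(1 − 1/20z).

Find x<0 with |R(x)|<1.
x=-0.46: |R|=0.5503
R=−1: 1+19/20x = −1+1/20x ⇒ -9/10x=2 ⇒ x=2/(-9/10)=-2.2222
Confirm numerically:
  x=-1.904: |R|=0.73850 <1
  x=-1.640: |R|=0.51571 <1
  x=-1.142: |R|=0.08031 <1
  x=-2.744: |R|=1.41294 >1
  x=-2.330: |R|=1.08688 >1
So |R|<1 on (-2.2222, 0).

z* = -2.2222.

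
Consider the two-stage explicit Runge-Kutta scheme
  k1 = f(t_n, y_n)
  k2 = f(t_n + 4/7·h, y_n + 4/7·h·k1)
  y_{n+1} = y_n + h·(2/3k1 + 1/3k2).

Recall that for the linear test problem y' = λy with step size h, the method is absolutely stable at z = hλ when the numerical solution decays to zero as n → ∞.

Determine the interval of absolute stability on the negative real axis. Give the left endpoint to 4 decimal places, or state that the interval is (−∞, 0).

With y'=λy (z=hλ):
  k1=λy_n ⇒ h·k1=z·y_n;  k2=λ(1+4/7z)y_n ⇒ h·k2=z(1+4/7z)y_n
  y_{n+1}/y_n = 1 + 2/3z + 1/3z(1+4/7z) = 1 + z + 4/21z²
  R(z) = 1 + z + 4/21z².

Find x<0 with |R(x)|<1.
x=-1.6: |R|=0.1124
R=1: x+4/21x²=0 ⇒ x=−21/4=-5.2500; min R=1−1/(4·4/21)=-0.3125>−1
Confirm numerically:
  x=-5.055: |R|=0.81224 <1
  x=-4.381: |R|=0.27484 <1
  x=-2.919: |R|=0.29604 <1
  x=-5.637: |R|=1.41553 >1
  x=-5.379: |R|=1.13217 >1
Interval (-5.2500, 0).

z∈(-5.2500,0).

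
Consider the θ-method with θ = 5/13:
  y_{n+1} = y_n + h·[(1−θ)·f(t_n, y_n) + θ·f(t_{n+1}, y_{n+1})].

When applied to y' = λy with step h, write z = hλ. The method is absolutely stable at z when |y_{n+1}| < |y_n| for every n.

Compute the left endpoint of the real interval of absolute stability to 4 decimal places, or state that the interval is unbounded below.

left endpoint -8.6667.

With y'=λy (z=hλ):
  y_{n+1} = y_n + z·[8/13·y_n + 5/13·y_{n+1}] ⇒ (1 − 5/13z)y_{n+1} = (1 + 8/13z)y_n
  ⇒ R(z) = (1 + 8/13z)/(1 − 5/13z).

Solve |R(x)|<1 on ℝ⁻.
x=-0.55: |R|=0.5460
R=−1: 1+8/13x = −1+5/13x ⇒ -3/13x=2 ⇒ x=2/(-3/13)=-8.6667
Confirm numerically:
  x=-5.490: |R|=0.76440 <1
  x=-5.384: |R|=0.75331 <1
  x=-3.505: |R|=0.49271 <1
  x=-8.844: |R|=1.00930 >1
  x=-8.759: |R|=1.00488 >1
Stable set (-8.6667, 0).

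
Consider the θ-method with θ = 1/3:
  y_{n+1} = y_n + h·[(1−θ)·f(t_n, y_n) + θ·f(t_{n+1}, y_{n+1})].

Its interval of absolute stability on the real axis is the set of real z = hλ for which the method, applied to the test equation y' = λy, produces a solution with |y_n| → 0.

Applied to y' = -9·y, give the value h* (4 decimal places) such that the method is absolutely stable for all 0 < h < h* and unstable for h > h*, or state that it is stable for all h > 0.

(-6.0000,0); λ=-9 ⇒ h* = (6)/9 = 0.6667.

With y'=λy (z=hλ):
  y_{n+1} = y_n + z·[2/3·y_n + 1/3·y_{n+1}] ⇒ (1 − 1/3z)y_{n+1} = (1 + 2/3z)y_n
  so R(z) = (1 + 2/3z)/(1 − 1/3z).

Solve |R(x)|<1 on ℝ⁻.
x=-0.62: |R|=0.4862
R=−1: 1+2/3x = −1+1/3x ⇒ -1/3x=2 ⇒ x=2/(-1/3)=-6.0000
Confirm numerically:
  x=-5.400: |R|=0.92857 <1
  x=-3.337: |R|=0.57977 <1
  x=-2.809: |R|=0.45068 <1
  x=-6.494: |R|=1.05203 >1
  x=-6.237: |R|=1.02566 >1
Interval (-6.0000, 0).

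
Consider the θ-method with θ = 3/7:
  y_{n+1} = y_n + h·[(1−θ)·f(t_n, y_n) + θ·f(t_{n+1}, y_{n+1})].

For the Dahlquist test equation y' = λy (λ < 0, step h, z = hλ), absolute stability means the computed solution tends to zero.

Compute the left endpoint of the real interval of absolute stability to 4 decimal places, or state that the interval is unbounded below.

left endpoint -14.0000.

On y'=λy, z=hλ:
  y_{n+1} = y_n + z·[4/7·y_n + 3/7·y_{n+1}] ⇒ (1 − 3/7z)y_{n+1} = (1 + 4/7z)y_n
  R(z) = (1 + 4/7z)/(1 − 3/7z).

Solve |R(x)|<1 on ℝ⁻.
x=-0.8: |R|=0.4043
R=−1: 1+4/7x = −1+3/7x ⇒ -1/7x=2 ⇒ x=2/(-1/7)=-14.0000
Confirm numerically:
  x=-13.188: |R|=0.98256 <1
  x=-12.816: |R|=0.97395 <1
  x=-6.250: |R|=0.69903 <1
  x=-14.556: |R|=1.01097 >1
  x=-14.256: |R|=1.00514 >1
  x=-14.133: |R|=1.00269 >1
So |R|<1 on (-14.0000, 0).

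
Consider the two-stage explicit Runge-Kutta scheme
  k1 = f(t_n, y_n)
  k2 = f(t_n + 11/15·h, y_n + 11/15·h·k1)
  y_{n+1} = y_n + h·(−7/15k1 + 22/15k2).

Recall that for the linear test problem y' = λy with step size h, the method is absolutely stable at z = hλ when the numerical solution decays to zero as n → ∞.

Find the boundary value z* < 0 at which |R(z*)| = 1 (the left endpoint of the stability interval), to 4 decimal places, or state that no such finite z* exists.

Test eqn y'=λy, z=hλ:
  k1=λy_n ⇒ h·k1=z·y_n;  k2=λ(1+11/15z)y_n ⇒ h·k2=z(1+11/15z)y_n
  y_{n+1}/y_n = 1 − 7/15z + 22/15z(1+11/15z) = 1 + z + 242/225z²
  so R(z) = 1 + z + 242/225z².

Solve |R(x)|<1 on ℝ⁻.
x=-1.13: |R|=1.2434
R=1: x+242/225x²=0 ⇒ x=−225/242=-0.9298; min R=1−1/(4·242/225)=0.7676>−1
Confirm numerically:
  x=-0.842: |R|=0.92053 <1
  x=-0.705: |R|=0.82958 <1
  x=-0.603: |R|=0.78808 <1
  x=-0.511: |R|=0.76985 <1
  x=-1.063: |R|=1.15234 >1
  x=-1.057: |R|=1.14466 >1
Stable set (-0.9298, 0).

z* = -0.9298.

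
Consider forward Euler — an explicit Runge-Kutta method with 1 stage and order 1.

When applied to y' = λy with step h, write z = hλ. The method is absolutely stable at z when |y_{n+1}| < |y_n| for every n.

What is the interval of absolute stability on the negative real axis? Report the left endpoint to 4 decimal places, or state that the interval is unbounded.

Set f=λy, z=hλ:
  order 1, 1-stage ⇒ R(z)=1+z
  (e.g. R(-0.87)=0.13000, |R|=0.13000)

Find x<0 with |R(x)|<1.
x=-0.87: |R|=0.1300
|R(-1.59)|=0.5900 |R(-1.27)|=0.2700 |R(-0.99)|=0.0100
Bisect:
  x_lo=-2.6207 |R|=1.6207  x_hi=-0.3000 |R|=0.7000
  mid=-1.46039 |R|=0.46039 →hi
  mid=-2.04057 |R|=1.04057 →lo
  mid=-1.75048 |R|=0.75048 →hi
  mid=-1.89552 |R|=0.89552 →hi
  mid=-1.96804 |R|=0.96804 →hi
  mid=-2.00430 |R|=1.00430 →lo
  mid=-1.98617 |R|=0.98617 →hi
  mid=-1.99524 |R|=0.99524 →hi
  mid=-1.99977 |R|=0.99977 →hi
  ...
  [-2.00006,-1.99991] ⇒ x*=-2.0000
Interval (-2.0000, 0).

(-2.0000, 0).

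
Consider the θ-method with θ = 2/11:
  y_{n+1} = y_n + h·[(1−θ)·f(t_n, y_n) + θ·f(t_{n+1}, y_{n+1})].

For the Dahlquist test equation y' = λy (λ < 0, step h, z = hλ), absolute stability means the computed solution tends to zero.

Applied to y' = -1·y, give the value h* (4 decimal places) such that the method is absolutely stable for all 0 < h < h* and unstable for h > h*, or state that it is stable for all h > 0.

(-3.1429,0); λ=-1 ⇒ h* = (22/7)/1 = 3.1429.

Test eqn y'=λy, z=hλ:
  y_{n+1} = y_n + z·[9/11·y_n + 2/11·y_{n+1}] ⇒ (1 − 2/11z)y_{n+1} = (1 + 9/11z)y_n
  R(z) = (1 + 9/11z)/(1 − 2/11z).

Need |R(x)|<1, x<0.
x=-1.01: |R|=0.1467
R=−1: 1+9/11x = −1+2/11x ⇒ -7/11x=2 ⇒ x=2/(-7/11)=-3.1429
Confirm numerically:
  x=-2.948: |R|=0.91927 <1
  x=-2.687: |R|=0.80512 <1
  x=-1.724: |R|=0.31257 <1
  x=-3.685: |R|=1.20659 >1
  x=-3.387: |R|=1.09615 >1
  x=-3.289: |R|=1.05820 >1
So |R|<1 on (-3.1429, 0).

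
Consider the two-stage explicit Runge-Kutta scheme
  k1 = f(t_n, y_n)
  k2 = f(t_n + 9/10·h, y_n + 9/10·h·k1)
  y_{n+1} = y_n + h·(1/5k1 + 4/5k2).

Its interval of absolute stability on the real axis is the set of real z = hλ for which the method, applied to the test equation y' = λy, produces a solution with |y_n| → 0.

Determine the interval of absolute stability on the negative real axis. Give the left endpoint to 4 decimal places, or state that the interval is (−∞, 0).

Test eqn y'=λy, z=hλ:
  k1=λy_n ⇒ h·k1=z·y_n;  k2=λ(1+9/10z)y_n ⇒ h·k2=z(1+9/10z)y_n
  y_{n+1}/y_n = 1 + 1/5z + 4/5z(1+9/10z) = 1 + z + 18/25z²
  so R(z) = 1 + z + 18/25z².

Need |R(x)|<1, x<0.
x=-0.71: |R|=0.6530
R=1: x+18/25x²=0 ⇒ x=−25/18=-1.3889; min R=1−1/(4·18/25)=0.6528>−1
Confirm numerically:
  x=-0.904: |R|=0.68440 <1
  x=-0.900: |R|=0.68320 <1
  x=-0.876: |R|=0.67651 <1
  x=-0.841: |R|=0.66824 <1
  x=-1.783: |R|=1.50594 >1
  x=-1.420: |R|=1.03181 >1
Interval (-1.3889, 0).

z∈(-1.3889,0).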